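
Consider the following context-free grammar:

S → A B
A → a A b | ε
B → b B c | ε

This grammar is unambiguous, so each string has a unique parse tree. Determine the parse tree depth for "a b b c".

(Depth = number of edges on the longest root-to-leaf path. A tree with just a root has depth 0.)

3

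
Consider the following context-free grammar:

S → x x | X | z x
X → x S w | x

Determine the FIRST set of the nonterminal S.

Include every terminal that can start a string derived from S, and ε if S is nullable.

We compute FIRST(S) using the standard algorithm.
FIRST(S) = {x, z}
FIRST(X) = {x}
Therefore, FIRST(S) = {x, z}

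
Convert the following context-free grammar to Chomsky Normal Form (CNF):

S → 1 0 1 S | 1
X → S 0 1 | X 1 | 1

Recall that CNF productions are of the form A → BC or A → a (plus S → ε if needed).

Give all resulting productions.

T1 → 1; T0 → 0; S → 1; X → 1; S → T1 X0; X0 → T0 X1; X1 → T1 S; X → S X2; X2 → T0 T1; X → X T1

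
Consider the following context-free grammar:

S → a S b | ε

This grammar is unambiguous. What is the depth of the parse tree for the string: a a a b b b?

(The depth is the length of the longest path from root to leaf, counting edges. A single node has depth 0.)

4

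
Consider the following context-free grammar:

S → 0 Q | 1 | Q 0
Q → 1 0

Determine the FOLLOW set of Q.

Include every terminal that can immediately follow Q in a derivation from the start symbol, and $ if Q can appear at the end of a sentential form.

We compute FOLLOW(Q) using the standard algorithm.
FOLLOW(S) starts with {$}.
FIRST(Q) = {1}
FIRST(S) = {0, 1}
FOLLOW(Q) = {$, 0}
FOLLOW(S) = {$}
Therefore, FOLLOW(Q) = {$, 0}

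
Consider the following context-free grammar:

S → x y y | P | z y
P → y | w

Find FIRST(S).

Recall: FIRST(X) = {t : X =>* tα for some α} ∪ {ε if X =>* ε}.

We compute FIRST(S) using the standard algorithm.
FIRST(P) = {w, y}
FIRST(S) = {w, x, y, z}
Therefore, FIRST(S) = {w, x, y, z}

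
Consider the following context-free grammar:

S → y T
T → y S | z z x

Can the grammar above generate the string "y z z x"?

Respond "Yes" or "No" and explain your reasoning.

Yes - a valid derivation exists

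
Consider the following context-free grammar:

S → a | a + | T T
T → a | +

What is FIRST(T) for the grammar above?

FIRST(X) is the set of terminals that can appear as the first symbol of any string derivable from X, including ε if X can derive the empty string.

We compute FIRST(T) using the standard algorithm.
FIRST(S) = {+, a}
FIRST(T) = {+, a}
Therefore, FIRST(T) = {+, a}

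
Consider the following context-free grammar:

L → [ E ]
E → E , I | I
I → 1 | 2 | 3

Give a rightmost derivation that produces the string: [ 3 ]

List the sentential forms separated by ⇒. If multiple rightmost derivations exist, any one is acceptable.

L ⇒ [ E ] ⇒ [ I ] ⇒ [ 3 ]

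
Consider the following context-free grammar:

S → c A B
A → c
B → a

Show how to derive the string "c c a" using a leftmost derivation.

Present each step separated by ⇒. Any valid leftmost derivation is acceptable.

S ⇒ c A B ⇒ c c B ⇒ c c a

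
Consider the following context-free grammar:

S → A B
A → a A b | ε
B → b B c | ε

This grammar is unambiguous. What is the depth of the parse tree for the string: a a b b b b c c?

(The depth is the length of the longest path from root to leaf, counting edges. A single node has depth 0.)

4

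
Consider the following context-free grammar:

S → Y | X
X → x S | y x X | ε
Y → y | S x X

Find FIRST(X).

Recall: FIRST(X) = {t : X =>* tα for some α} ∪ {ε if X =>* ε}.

We compute FIRST(X) using the standard algorithm.
FIRST(S) = {x, y, ε}
FIRST(X) = {x, y, ε}
FIRST(Y) = {x, y}
Therefore, FIRST(X) = {x, y, ε}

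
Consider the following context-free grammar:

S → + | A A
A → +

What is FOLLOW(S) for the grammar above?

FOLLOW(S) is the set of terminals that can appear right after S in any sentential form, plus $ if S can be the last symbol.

We compute FOLLOW(S) using the standard algorithm.
FOLLOW(S) starts with {$}.
FIRST(A) = {+}
FIRST(S) = {+}
FOLLOW(A) = {$, +}
FOLLOW(S) = {$}
Therefore, FOLLOW(S) = {$}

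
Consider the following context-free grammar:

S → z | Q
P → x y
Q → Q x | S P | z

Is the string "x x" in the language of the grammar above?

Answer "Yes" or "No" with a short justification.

No - no valid derivation exists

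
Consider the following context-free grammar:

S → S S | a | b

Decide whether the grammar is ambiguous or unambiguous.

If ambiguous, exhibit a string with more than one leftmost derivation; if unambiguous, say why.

Ambiguous - the string 'b b a a' has two distinct leftmost derivations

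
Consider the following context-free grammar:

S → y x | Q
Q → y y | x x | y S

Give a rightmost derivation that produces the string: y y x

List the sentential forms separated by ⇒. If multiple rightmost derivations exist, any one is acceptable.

S ⇒ Q ⇒ y S ⇒ y y x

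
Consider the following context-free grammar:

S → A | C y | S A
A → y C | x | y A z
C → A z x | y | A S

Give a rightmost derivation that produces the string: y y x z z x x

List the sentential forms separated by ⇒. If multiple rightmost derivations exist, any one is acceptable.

S ⇒ S A ⇒ S x ⇒ A x ⇒ y C x ⇒ y A z x x ⇒ y y A z z x x ⇒ y y x z z x x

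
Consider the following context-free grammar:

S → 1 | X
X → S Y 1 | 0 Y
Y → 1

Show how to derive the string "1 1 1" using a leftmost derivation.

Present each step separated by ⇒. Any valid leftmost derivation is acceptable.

S ⇒ X ⇒ S Y 1 ⇒ 1 Y 1 ⇒ 1 1 1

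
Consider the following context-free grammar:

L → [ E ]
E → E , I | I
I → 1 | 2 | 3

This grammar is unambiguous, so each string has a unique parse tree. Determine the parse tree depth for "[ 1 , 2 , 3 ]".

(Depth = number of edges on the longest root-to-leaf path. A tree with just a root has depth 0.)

5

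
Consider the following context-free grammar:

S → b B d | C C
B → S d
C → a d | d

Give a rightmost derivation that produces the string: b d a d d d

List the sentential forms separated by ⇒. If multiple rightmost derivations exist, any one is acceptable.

S ⇒ b B d ⇒ b S d d ⇒ b C C d d ⇒ b C a d d d ⇒ b d a d d d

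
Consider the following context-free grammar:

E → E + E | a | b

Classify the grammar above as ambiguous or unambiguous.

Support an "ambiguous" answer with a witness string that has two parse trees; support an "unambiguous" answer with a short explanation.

Ambiguous - the string 'b + b + b + b' has two distinct parse trees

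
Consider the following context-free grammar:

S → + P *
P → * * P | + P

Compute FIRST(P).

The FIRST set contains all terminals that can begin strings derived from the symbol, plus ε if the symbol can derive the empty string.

We compute FIRST(P) using the standard algorithm.
FIRST(P) = {*, +}
FIRST(S) = {+}
Therefore, FIRST(P) = {*, +}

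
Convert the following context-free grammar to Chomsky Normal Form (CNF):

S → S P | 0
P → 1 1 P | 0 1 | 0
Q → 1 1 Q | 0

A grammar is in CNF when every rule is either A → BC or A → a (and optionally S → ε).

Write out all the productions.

S → 0; T1 → 1; T0 → 0; P → 0; Q → 0; S → S P; P → T1 X0; X0 → T1 P; P → T0 T1; Q → T1 X1; X1 → T1 Q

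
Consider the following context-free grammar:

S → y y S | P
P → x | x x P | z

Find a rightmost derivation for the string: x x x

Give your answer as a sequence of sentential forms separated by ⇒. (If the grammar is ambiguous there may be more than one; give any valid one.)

S ⇒ P ⇒ x x P ⇒ x x x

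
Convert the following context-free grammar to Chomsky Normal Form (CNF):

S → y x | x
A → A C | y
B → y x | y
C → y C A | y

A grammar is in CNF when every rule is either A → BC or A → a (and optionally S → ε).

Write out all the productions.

TY → y; TX → x; S → x; A → y; B → y; C → y; S → TY TX; A → A C; B → TY TX; C → TY X0; X0 → C A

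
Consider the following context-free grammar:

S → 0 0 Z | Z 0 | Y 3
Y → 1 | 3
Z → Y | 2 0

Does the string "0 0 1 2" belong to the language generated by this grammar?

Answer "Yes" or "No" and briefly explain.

No - no valid derivation exists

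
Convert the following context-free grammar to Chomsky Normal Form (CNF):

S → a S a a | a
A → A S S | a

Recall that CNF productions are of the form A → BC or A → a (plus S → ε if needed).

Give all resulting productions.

TA → a; S → a; A → a; S → TA X0; X0 → S X1; X1 → TA TA; A → A X2; X2 → S S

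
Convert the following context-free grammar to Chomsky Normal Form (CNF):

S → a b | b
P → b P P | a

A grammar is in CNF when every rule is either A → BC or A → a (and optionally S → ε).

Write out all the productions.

TA → a; TB → b; S → b; P → a; S → TA TB; P → TB X0; X0 → P P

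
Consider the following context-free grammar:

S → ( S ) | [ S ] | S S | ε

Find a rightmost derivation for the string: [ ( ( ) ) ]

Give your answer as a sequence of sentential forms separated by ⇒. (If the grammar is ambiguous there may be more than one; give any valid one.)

S ⇒ [ S ] ⇒ [ ( S ) ] ⇒ [ ( ( S ) ) ] ⇒ [ ( ( ) ) ]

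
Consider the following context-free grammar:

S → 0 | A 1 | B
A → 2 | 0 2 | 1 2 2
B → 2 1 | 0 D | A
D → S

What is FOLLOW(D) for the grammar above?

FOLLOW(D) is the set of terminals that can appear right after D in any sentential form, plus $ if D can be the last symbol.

We compute FOLLOW(D) using the standard algorithm.
FOLLOW(S) starts with {$}.
FIRST(A) = {0, 1, 2}
FIRST(B) = {0, 1, 2}
FIRST(D) = {0, 1, 2}
FIRST(S) = {0, 1, 2}
FOLLOW(A) = {$, 1}
FOLLOW(B) = {$}
FOLLOW(D) = {$}
FOLLOW(S) = {$}
Therefore, FOLLOW(D) = {$}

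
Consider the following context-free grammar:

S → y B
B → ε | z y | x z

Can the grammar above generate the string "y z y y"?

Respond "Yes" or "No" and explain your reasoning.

No - no valid derivation exists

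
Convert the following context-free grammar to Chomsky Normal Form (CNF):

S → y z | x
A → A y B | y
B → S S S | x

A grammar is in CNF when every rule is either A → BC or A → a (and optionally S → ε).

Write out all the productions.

TY → y; TZ → z; S → x; A → y; B → x; S → TY TZ; A → A X0; X0 → TY B; B → S X1; X1 → S S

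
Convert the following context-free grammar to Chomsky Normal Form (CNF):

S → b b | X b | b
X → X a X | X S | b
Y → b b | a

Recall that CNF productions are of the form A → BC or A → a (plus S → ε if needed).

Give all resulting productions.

TB → b; S → b; TA → a; X → b; Y → a; S → TB TB; S → X TB; X → X X0; X0 → TA X; X → X S; Y → TB TB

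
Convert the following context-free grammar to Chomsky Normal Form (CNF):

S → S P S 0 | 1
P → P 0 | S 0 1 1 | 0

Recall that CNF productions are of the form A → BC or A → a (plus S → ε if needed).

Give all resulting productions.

T0 → 0; S → 1; T1 → 1; P → 0; S → S X0; X0 → P X1; X1 → S T0; P → P T0; P → S X2; X2 → T0 X3; X3 → T1 T1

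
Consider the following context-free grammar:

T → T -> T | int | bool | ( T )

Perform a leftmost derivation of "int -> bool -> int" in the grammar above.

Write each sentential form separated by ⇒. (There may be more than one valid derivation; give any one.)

T ⇒ T -> T ⇒ T -> T -> T ⇒ int -> T -> T ⇒ int -> bool -> T ⇒ int -> bool -> int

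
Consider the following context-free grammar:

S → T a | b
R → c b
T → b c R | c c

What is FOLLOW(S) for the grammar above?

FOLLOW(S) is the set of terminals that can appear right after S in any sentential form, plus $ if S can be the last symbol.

We compute FOLLOW(S) using the standard algorithm.
FOLLOW(S) starts with {$}.
FIRST(R) = {c}
FIRST(S) = {b, c}
FIRST(T) = {b, c}
FOLLOW(R) = {a}
FOLLOW(S) = {$}
FOLLOW(T) = {a}
Therefore, FOLLOW(S) = {$}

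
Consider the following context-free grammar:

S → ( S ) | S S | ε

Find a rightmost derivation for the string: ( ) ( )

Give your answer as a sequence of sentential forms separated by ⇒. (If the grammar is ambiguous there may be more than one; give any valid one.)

S ⇒ S S ⇒ S ( S ) ⇒ S ( ) ⇒ ( S ) ( ) ⇒ ( ) ( )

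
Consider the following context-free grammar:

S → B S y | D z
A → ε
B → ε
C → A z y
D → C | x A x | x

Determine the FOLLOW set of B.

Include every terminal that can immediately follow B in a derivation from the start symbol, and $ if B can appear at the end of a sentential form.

We compute FOLLOW(B) using the standard algorithm.
FOLLOW(S) starts with {$}.
FIRST(A) = {ε}
FIRST(B) = {ε}
FIRST(C) = {z}
FIRST(D) = {x, z}
FIRST(S) = {x, z}
FOLLOW(A) = {x, z}
FOLLOW(B) = {x, z}
FOLLOW(C) = {z}
FOLLOW(D) = {z}
FOLLOW(S) = {$, y}
Therefore, FOLLOW(B) = {x, z}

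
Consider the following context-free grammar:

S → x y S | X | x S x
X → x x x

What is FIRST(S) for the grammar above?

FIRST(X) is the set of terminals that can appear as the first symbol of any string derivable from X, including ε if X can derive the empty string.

We compute FIRST(S) using the standard algorithm.
FIRST(S) = {x}
FIRST(X) = {x}
Therefore, FIRST(S) = {x}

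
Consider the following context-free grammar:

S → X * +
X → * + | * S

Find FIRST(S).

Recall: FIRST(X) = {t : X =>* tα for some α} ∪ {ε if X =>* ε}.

We compute FIRST(S) using the standard algorithm.
FIRST(S) = {*}
FIRST(X) = {*}
Therefore, FIRST(S) = {*}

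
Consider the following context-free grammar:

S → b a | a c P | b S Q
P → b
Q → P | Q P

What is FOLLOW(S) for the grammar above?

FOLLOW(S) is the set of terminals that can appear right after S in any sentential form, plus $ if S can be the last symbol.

We compute FOLLOW(S) using the standard algorithm.
FOLLOW(S) starts with {$}.
FIRST(P) = {b}
FIRST(Q) = {b}
FIRST(S) = {a, b}
FOLLOW(P) = {$, b}
FOLLOW(Q) = {$, b}
FOLLOW(S) = {$, b}
Therefore, FOLLOW(S) = {$, b}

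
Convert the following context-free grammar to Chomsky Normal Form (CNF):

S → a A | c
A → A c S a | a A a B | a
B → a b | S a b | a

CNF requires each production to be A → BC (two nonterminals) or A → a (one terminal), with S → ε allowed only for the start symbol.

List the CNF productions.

TA → a; S → c; TC → c; A → a; TB → b; B → a; S → TA A; A → A X0; X0 → TC X1; X1 → S TA; A → TA X2; X2 → A X3; X3 → TA B; B → TA TB; B → S X4; X4 → TA TB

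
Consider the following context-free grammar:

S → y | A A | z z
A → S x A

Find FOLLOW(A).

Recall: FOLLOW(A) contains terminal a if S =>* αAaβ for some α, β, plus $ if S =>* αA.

We compute FOLLOW(A) using the standard algorithm.
FOLLOW(S) starts with {$}.
FIRST(A) = {y, z}
FIRST(S) = {y, z}
FOLLOW(A) = {$, x, y, z}
FOLLOW(S) = {$, x}
Therefore, FOLLOW(A) = {$, x, y, z}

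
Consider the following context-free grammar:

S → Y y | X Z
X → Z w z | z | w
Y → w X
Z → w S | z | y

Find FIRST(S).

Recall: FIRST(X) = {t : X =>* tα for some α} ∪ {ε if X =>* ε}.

We compute FIRST(S) using the standard algorithm.
FIRST(S) = {w, y, z}
FIRST(X) = {w, y, z}
FIRST(Y) = {w}
FIRST(Z) = {w, y, z}
Therefore, FIRST(S) = {w, y, z}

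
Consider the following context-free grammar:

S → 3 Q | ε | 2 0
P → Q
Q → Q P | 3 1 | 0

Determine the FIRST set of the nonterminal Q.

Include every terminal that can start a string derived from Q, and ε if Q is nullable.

We compute FIRST(Q) using the standard algorithm.
FIRST(P) = {0, 3}
FIRST(Q) = {0, 3}
FIRST(S) = {2, 3, ε}
Therefore, FIRST(Q) = {0, 3}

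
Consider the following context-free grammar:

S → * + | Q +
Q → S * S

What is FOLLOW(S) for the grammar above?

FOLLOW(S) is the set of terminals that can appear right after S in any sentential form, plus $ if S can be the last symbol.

We compute FOLLOW(S) using the standard algorithm.
FOLLOW(S) starts with {$}.
FIRST(Q) = {*}
FIRST(S) = {*}
FOLLOW(Q) = {+}
FOLLOW(S) = {$, *, +}
Therefore, FOLLOW(S) = {$, *, +}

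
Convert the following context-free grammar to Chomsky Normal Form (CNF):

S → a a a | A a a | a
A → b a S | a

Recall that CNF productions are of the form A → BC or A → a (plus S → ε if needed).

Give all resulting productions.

TA → a; S → a; TB → b; A → a; S → TA X0; X0 → TA TA; S → A X1; X1 → TA TA; A → TB X2; X2 → TA S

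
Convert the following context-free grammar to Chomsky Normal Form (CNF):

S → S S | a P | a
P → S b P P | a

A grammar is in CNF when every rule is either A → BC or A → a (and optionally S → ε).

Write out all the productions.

TA → a; S → a; TB → b; P → a; S → S S; S → TA P; P → S X0; X0 → TB X1; X1 → P P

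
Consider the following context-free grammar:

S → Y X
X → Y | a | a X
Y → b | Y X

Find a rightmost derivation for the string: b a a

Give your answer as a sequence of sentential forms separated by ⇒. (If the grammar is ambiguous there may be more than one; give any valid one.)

S ⇒ Y X ⇒ Y a X ⇒ Y a a ⇒ b a a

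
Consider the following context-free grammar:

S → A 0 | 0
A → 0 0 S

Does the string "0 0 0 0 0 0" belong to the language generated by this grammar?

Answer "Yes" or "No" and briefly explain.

No - no valid derivation exists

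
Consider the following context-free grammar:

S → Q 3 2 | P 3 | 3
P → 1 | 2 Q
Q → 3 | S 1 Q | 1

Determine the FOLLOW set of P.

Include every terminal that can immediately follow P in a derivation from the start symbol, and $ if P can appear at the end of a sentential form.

We compute FOLLOW(P) using the standard algorithm.
FOLLOW(S) starts with {$}.
FIRST(P) = {1, 2}
FIRST(Q) = {1, 2, 3}
FIRST(S) = {1, 2, 3}
FOLLOW(P) = {3}
FOLLOW(Q) = {3}
FOLLOW(S) = {$, 1}
Therefore, FOLLOW(P) = {3}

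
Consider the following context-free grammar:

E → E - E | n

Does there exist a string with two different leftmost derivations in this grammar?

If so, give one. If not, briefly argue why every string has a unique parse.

Yes - the string 'n - n - n - n - n - n' has two distinct leftmost derivations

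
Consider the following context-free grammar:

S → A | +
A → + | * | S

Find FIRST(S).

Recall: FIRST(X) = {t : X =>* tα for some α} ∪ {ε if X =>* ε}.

We compute FIRST(S) using the standard algorithm.
FIRST(A) = {*, +}
FIRST(S) = {*, +}
Therefore, FIRST(S) = {*, +}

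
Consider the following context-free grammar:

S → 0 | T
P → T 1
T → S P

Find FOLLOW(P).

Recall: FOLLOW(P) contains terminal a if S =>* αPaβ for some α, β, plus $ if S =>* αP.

We compute FOLLOW(P) using the standard algorithm.
FOLLOW(S) starts with {$}.
FIRST(P) = {0}
FIRST(S) = {0}
FIRST(T) = {0}
FOLLOW(P) = {$, 0, 1}
FOLLOW(S) = {$, 0}
FOLLOW(T) = {$, 0, 1}
Therefore, FOLLOW(P) = {$, 0, 1}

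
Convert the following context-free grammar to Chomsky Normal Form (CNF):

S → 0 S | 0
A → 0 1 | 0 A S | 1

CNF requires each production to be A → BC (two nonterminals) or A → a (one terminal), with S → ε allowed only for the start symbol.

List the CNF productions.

T0 → 0; S → 0; T1 → 1; A → 1; S → T0 S; A → T0 T1; A → T0 X0; X0 → A S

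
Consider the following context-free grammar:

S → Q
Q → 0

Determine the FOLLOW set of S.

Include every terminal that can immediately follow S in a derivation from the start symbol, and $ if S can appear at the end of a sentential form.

We compute FOLLOW(S) using the standard algorithm.
FOLLOW(S) starts with {$}.
FIRST(Q) = {0}
FIRST(S) = {0}
FOLLOW(Q) = {$}
FOLLOW(S) = {$}
Therefore, FOLLOW(S) = {$}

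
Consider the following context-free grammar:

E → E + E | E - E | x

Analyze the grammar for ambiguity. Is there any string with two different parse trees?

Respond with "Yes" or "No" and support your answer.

Yes - the string 'x + x + x - x' has two distinct parse trees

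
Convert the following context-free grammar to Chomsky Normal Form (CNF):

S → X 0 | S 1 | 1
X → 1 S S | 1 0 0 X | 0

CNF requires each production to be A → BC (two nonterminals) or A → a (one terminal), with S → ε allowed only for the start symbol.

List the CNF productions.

T0 → 0; T1 → 1; S → 1; X → 0; S → X T0; S → S T1; X → T1 X0; X0 → S S; X → T1 X1; X1 → T0 X2; X2 → T0 X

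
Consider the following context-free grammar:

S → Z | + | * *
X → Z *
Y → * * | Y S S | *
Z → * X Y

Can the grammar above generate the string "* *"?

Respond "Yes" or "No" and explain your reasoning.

Yes - a valid derivation exists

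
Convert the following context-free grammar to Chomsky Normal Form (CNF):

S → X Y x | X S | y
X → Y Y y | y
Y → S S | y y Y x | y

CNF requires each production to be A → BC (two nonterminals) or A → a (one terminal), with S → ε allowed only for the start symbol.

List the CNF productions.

TX → x; S → y; TY → y; X → y; Y → y; S → X X0; X0 → Y TX; S → X S; X → Y X1; X1 → Y TY; Y → S S; Y → TY X2; X2 → TY X3; X3 → Y TX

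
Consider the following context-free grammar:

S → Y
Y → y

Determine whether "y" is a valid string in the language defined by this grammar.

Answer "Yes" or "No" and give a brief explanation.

Yes - a valid derivation exists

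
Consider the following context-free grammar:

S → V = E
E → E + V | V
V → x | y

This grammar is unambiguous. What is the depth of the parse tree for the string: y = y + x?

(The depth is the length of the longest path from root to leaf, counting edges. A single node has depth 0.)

4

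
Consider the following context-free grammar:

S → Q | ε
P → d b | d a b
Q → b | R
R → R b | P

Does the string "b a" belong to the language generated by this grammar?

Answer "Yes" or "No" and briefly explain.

No - no valid derivation exists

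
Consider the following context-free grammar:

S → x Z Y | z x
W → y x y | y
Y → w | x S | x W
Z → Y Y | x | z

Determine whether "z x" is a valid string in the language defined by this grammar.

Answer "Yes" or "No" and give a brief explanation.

Yes - a valid derivation exists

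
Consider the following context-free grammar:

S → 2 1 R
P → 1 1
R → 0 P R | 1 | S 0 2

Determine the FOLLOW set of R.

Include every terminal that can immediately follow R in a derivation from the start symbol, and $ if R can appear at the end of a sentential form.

We compute FOLLOW(R) using the standard algorithm.
FOLLOW(S) starts with {$}.
FIRST(P) = {1}
FIRST(R) = {0, 1, 2}
FIRST(S) = {2}
FOLLOW(P) = {0, 1, 2}
FOLLOW(R) = {$, 0}
FOLLOW(S) = {$, 0}
Therefore, FOLLOW(R) = {$, 0}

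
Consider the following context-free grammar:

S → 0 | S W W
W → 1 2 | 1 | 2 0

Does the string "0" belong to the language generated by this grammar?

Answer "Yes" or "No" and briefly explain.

Yes - a valid derivation exists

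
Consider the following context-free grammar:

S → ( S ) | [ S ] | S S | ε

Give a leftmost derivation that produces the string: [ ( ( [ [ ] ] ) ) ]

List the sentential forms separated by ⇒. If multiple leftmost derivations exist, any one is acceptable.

S ⇒ [ S ] ⇒ [ ( S ) ] ⇒ [ ( ( S ) ) ] ⇒ [ ( ( [ S ] ) ) ] ⇒ [ ( ( [ [ S ] ] ) ) ] ⇒ [ ( ( [ [ ] ] ) ) ]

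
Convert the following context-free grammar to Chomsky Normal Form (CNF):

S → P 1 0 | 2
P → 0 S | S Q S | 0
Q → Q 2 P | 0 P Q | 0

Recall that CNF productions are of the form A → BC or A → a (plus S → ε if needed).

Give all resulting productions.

T1 → 1; T0 → 0; S → 2; P → 0; T2 → 2; Q → 0; S → P X0; X0 → T1 T0; P → T0 S; P → S X1; X1 → Q S; Q → Q X2; X2 → T2 P; Q → T0 X3; X3 → P Q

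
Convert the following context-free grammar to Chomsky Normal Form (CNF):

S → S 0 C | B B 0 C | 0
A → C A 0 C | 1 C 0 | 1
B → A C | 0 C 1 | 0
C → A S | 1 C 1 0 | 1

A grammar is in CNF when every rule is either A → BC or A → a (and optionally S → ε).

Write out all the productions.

T0 → 0; S → 0; T1 → 1; A → 1; B → 0; C → 1; S → S X0; X0 → T0 C; S → B X1; X1 → B X2; X2 → T0 C; A → C X3; X3 → A X4; X4 → T0 C; A → T1 X5; X5 → C T0; B → A C; B → T0 X6; X6 → C T1; C → A S; C → T1 X7; X7 → C X8; X8 → T1 T0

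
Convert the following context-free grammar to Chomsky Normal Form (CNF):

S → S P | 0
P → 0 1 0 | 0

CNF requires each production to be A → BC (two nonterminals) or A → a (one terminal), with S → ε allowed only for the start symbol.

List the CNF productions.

S → 0; T0 → 0; T1 → 1; P → 0; S → S P; P → T0 X0; X0 → T1 T0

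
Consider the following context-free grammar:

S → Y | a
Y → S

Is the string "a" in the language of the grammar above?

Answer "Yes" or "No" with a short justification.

Yes - a valid derivation exists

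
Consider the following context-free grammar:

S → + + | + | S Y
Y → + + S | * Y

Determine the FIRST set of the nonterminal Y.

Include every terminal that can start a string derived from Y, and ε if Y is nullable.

We compute FIRST(Y) using the standard algorithm.
FIRST(S) = {+}
FIRST(Y) = {*, +}
Therefore, FIRST(Y) = {*, +}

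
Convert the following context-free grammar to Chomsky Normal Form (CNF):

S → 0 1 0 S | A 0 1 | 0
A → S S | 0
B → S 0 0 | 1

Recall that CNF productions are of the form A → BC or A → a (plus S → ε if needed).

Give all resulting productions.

T0 → 0; T1 → 1; S → 0; A → 0; B → 1; S → T0 X0; X0 → T1 X1; X1 → T0 S; S → A X2; X2 → T0 T1; A → S S; B → S X3; X3 → T0 T0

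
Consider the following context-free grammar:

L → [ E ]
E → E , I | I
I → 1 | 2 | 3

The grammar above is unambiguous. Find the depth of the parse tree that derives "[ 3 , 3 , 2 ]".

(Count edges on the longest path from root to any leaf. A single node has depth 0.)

5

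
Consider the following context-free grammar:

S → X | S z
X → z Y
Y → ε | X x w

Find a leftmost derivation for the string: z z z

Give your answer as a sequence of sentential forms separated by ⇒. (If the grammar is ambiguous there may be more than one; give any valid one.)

S ⇒ S z ⇒ S z z ⇒ X z z ⇒ z Y z z ⇒ z z z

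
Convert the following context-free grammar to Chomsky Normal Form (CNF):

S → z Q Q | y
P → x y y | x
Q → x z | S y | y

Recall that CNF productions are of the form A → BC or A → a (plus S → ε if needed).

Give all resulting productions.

TZ → z; S → y; TX → x; TY → y; P → x; Q → y; S → TZ X0; X0 → Q Q; P → TX X1; X1 → TY TY; Q → TX TZ; Q → S TY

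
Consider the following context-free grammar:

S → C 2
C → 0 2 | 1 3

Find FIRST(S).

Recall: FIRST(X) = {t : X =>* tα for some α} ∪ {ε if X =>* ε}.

We compute FIRST(S) using the standard algorithm.
FIRST(C) = {0, 1}
FIRST(S) = {0, 1}
Therefore, FIRST(S) = {0, 1}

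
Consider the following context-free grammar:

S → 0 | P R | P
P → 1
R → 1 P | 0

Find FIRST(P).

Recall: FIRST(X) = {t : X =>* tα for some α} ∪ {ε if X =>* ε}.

We compute FIRST(P) using the standard algorithm.
FIRST(P) = {1}
FIRST(R) = {0, 1}
FIRST(S) = {0, 1}
Therefore, FIRST(P) = {1}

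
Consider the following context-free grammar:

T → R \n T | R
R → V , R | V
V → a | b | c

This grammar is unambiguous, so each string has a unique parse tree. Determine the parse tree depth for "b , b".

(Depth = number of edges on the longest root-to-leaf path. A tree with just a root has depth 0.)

4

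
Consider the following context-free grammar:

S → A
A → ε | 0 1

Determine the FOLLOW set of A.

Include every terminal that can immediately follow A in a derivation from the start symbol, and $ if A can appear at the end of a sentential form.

We compute FOLLOW(A) using the standard algorithm.
FOLLOW(S) starts with {$}.
FIRST(A) = {0, ε}
FIRST(S) = {0, ε}
FOLLOW(A) = {$}
FOLLOW(S) = {$}
Therefore, FOLLOW(A) = {$}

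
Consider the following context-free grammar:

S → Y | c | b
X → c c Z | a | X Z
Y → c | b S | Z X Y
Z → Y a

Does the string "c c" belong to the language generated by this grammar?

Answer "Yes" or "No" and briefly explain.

No - no valid derivation exists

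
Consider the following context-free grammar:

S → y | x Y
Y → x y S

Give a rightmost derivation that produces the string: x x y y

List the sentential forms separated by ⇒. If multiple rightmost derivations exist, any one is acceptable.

S ⇒ x Y ⇒ x x y S ⇒ x x y y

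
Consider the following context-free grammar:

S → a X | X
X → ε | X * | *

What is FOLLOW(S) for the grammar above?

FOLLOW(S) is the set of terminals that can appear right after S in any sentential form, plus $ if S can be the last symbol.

We compute FOLLOW(S) using the standard algorithm.
FOLLOW(S) starts with {$}.
FIRST(S) = {*, a, ε}
FIRST(X) = {*, ε}
FOLLOW(S) = {$}
FOLLOW(X) = {$, *}
Therefore, FOLLOW(S) = {$}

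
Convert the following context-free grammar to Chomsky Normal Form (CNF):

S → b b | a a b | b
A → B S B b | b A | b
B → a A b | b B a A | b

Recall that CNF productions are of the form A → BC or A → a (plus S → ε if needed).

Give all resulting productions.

TB → b; TA → a; S → b; A → b; B → b; S → TB TB; S → TA X0; X0 → TA TB; A → B X1; X1 → S X2; X2 → B TB; A → TB A; B → TA X3; X3 → A TB; B → TB X4; X4 → B X5; X5 → TA A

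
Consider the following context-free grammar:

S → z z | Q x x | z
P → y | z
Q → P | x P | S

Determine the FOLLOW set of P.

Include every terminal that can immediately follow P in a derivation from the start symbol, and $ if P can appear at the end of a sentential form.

We compute FOLLOW(P) using the standard algorithm.
FOLLOW(S) starts with {$}.
FIRST(P) = {y, z}
FIRST(Q) = {x, y, z}
FIRST(S) = {x, y, z}
FOLLOW(P) = {x}
FOLLOW(Q) = {x}
FOLLOW(S) = {$, x}
Therefore, FOLLOW(P) = {x}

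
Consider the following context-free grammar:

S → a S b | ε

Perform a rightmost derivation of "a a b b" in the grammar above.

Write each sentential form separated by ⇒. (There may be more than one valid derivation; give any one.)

S ⇒ a S b ⇒ a a S b b ⇒ a a b b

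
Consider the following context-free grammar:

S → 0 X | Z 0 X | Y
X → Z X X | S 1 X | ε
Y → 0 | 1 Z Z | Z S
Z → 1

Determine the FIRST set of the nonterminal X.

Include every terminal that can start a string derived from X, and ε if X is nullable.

We compute FIRST(X) using the standard algorithm.
FIRST(S) = {0, 1}
FIRST(X) = {0, 1, ε}
FIRST(Y) = {0, 1}
FIRST(Z) = {1}
Therefore, FIRST(X) = {0, 1, ε}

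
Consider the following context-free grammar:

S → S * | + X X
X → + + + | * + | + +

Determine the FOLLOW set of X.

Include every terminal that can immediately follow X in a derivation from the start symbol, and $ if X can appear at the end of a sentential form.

We compute FOLLOW(X) using the standard algorithm.
FOLLOW(S) starts with {$}.
FIRST(S) = {+}
FIRST(X) = {*, +}
FOLLOW(S) = {$, *}
FOLLOW(X) = {$, *, +}
Therefore, FOLLOW(X) = {$, *, +}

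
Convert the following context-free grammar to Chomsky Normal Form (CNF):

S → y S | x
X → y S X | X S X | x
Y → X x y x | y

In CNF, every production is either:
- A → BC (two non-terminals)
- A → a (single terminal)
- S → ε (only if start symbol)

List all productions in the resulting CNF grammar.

TY → y; S → x; X → x; TX → x; Y → y; S → TY S; X → TY X0; X0 → S X; X → X X1; X1 → S X; Y → X X2; X2 → TX X3; X3 → TY TX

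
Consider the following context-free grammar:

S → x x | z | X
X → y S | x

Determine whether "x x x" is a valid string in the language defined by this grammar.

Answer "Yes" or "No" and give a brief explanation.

No - no valid derivation exists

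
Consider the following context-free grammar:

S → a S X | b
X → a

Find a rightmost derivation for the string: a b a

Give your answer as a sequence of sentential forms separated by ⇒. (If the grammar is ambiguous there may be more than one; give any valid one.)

S ⇒ a S X ⇒ a S a ⇒ a b a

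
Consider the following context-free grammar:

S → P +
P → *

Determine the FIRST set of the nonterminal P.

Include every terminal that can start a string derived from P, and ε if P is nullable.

We compute FIRST(P) using the standard algorithm.
FIRST(P) = {*}
FIRST(S) = {*}
Therefore, FIRST(P) = {*}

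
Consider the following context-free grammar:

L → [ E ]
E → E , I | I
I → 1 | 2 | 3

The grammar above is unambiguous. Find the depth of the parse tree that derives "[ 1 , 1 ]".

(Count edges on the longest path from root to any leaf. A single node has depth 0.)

4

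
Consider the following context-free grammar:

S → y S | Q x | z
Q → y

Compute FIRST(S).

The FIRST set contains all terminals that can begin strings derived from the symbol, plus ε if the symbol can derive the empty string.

We compute FIRST(S) using the standard algorithm.
FIRST(Q) = {y}
FIRST(S) = {y, z}
Therefore, FIRST(S) = {y, z}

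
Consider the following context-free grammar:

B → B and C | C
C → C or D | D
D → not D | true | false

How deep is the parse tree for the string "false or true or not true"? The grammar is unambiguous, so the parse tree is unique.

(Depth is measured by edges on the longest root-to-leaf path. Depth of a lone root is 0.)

5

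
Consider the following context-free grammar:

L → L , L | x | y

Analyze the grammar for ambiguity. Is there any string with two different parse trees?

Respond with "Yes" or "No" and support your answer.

Yes - the string 'y , y , y , x , x , x' has two distinct parse trees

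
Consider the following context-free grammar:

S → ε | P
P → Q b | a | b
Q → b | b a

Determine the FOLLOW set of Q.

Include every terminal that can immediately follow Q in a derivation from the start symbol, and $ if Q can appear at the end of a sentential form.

We compute FOLLOW(Q) using the standard algorithm.
FOLLOW(S) starts with {$}.
FIRST(P) = {a, b}
FIRST(Q) = {b}
FIRST(S) = {a, b, ε}
FOLLOW(P) = {$}
FOLLOW(Q) = {b}
FOLLOW(S) = {$}
Therefore, FOLLOW(Q) = {b}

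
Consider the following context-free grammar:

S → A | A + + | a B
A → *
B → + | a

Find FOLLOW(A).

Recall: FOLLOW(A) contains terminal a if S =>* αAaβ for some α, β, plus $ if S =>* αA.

We compute FOLLOW(A) using the standard algorithm.
FOLLOW(S) starts with {$}.
FIRST(A) = {*}
FIRST(B) = {+, a}
FIRST(S) = {*, a}
FOLLOW(A) = {$, +}
FOLLOW(B) = {$}
FOLLOW(S) = {$}
Therefore, FOLLOW(A) = {$, +}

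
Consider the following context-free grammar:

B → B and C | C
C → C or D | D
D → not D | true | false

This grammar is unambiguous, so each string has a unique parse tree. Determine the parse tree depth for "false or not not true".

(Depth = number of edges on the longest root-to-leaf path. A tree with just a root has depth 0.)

5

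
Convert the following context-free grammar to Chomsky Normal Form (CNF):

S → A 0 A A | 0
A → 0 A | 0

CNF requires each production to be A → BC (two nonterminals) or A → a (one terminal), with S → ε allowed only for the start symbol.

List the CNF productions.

T0 → 0; S → 0; A → 0; S → A X0; X0 → T0 X1; X1 → A A; A → T0 A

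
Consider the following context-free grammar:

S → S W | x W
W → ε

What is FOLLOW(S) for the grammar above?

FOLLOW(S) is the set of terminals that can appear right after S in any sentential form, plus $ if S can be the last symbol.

We compute FOLLOW(S) using the standard algorithm.
FOLLOW(S) starts with {$}.
FIRST(S) = {x}
FIRST(W) = {ε}
FOLLOW(S) = {$}
FOLLOW(W) = {$}
Therefore, FOLLOW(S) = {$}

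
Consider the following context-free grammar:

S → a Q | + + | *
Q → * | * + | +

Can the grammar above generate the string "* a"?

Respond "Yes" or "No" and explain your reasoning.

No - no valid derivation exists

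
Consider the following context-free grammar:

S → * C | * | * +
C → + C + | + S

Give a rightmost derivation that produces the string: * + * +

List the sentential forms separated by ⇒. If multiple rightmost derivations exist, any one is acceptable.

S ⇒ * C ⇒ * + S ⇒ * + * +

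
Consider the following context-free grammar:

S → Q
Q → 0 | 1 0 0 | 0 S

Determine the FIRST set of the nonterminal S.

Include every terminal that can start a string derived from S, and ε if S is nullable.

We compute FIRST(S) using the standard algorithm.
FIRST(Q) = {0, 1}
FIRST(S) = {0, 1}
Therefore, FIRST(S) = {0, 1}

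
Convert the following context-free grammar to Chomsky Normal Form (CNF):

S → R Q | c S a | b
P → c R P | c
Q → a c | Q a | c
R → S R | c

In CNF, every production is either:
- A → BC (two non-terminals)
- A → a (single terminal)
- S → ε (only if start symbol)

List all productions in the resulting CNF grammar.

TC → c; TA → a; S → b; P → c; Q → c; R → c; S → R Q; S → TC X0; X0 → S TA; P → TC X1; X1 → R P; Q → TA TC; Q → Q TA; R → S R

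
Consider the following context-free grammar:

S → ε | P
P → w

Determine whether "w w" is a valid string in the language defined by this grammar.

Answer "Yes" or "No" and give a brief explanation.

No - no valid derivation exists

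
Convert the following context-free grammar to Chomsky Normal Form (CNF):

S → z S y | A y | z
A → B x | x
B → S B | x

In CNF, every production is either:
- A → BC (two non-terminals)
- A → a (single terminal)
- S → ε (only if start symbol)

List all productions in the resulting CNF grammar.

TZ → z; TY → y; S → z; TX → x; A → x; B → x; S → TZ X0; X0 → S TY; S → A TY; A → B TX; B → S B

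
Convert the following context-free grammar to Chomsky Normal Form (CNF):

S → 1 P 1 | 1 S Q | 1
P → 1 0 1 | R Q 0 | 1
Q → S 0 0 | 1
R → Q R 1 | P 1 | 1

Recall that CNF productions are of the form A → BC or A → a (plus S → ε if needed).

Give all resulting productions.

T1 → 1; S → 1; T0 → 0; P → 1; Q → 1; R → 1; S → T1 X0; X0 → P T1; S → T1 X1; X1 → S Q; P → T1 X2; X2 → T0 T1; P → R X3; X3 → Q T0; Q → S X4; X4 → T0 T0; R → Q X5; X5 → R T1; R → P T1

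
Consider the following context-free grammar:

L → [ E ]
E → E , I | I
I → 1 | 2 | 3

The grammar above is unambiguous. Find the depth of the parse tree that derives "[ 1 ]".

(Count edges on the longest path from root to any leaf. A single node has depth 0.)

3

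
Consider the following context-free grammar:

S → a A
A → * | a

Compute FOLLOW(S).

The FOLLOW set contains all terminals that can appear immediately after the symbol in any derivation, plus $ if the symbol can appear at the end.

We compute FOLLOW(S) using the standard algorithm.
FOLLOW(S) starts with {$}.
FIRST(A) = {*, a}
FIRST(S) = {a}
FOLLOW(A) = {$}
FOLLOW(S) = {$}
Therefore, FOLLOW(S) = {$}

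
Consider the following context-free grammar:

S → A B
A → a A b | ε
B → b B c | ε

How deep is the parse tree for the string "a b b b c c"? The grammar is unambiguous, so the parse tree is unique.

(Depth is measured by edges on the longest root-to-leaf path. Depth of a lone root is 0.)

4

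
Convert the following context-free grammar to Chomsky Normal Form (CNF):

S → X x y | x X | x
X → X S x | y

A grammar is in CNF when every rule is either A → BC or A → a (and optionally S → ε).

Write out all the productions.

TX → x; TY → y; S → x; X → y; S → X X0; X0 → TX TY; S → TX X; X → X X1; X1 → S TX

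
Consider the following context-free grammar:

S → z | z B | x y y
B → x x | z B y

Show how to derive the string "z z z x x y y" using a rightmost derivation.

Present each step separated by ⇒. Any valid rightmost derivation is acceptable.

S ⇒ z B ⇒ z z B y ⇒ z z z B y y ⇒ z z z x x y y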